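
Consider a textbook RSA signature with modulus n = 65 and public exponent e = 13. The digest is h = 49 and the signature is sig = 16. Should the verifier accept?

reject

Squares mod 65: sig^1≡16, sig^2≡61, sig^4≡16, sig^8≡61
13 = 8 + 4 + 1, so sig^13 ≡ 61·16·16 ≡ 16 (mod 65)
sig^13 mod 65 = 16, but h = 49.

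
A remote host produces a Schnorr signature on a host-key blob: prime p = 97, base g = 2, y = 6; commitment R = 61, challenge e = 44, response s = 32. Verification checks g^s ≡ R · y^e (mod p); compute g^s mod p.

2^2 = 4
2^4 ≡ 4^2 = 16
2^8 ≡ 16^2 = 256 ≡ 62
2^16 ≡ 62^2 = 3844 ≡ 61
2^32 ≡ 61^2 = 3721 ≡ 35

35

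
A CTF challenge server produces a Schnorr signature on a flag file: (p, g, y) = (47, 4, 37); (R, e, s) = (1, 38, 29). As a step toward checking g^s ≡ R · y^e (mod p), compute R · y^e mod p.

7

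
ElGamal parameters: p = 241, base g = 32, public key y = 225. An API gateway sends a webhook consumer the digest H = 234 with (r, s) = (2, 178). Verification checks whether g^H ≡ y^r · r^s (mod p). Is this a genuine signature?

genuine

Left side g^H mod p:
32^2 = 1024 ≡ 60
32^4 ≡ 60^2 = 3600 ≡ 226
32^8 ≡ 226^2 = 51076 ≡ 225
32^16 ≡ 225^2 = 50625 ≡ 15
32^32 ≡ 15^2 = 225
32^64 ≡ 225^2 = 50625 ≡ 15
32^128 ≡ 15^2 = 225
234 = 128 + 64 + 32 + 8 + 2, so 32^234 ≡ 225·15·225·225·60 ≡ 177 (mod 241)
Right side y^r · r^s mod p:
225^2 = 50625 ≡ 15
2^2 = 4
2^4 ≡ 4^2 = 16
2^8 ≡ 16^2 = 256 ≡ 15
2^16 ≡ 15^2 = 225
2^32 ≡ 225^2 = 50625 ≡ 15
2^64 ≡ 15^2 = 225
2^128 ≡ 225^2 = 50625 ≡ 15
178 = 128 + 32 + 16 + 2, so 2^178 ≡ 15·15·225·4 ≡ 60 (mod 241)
15·60 = 900 ≡ 177 (mod 241)
177 ≡ 177 (mod 241), so the signature is genuine.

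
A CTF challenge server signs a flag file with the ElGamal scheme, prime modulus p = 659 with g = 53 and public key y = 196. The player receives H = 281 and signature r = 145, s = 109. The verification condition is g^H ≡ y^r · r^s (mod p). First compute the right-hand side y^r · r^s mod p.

286

196^2 = 38416 ≡ 194
196^4 ≡ 194^2 = 37636 ≡ 73
196^8 ≡ 73^2 = 5329 ≡ 57
196^16 ≡ 57^2 = 3249 ≡ 613
196^32 ≡ 613^2 = 375769 ≡ 139
196^64 ≡ 139^2 = 19321 ≡ 210
196^128 ≡ 210^2 = 44100 ≡ 606
145 = 128 + 16 + 1, so 196^145 ≡ 606·613·196 ≡ 73 (mod 659)
145^2 = 21025 ≡ 596
145^4 ≡ 596^2 = 355216 ≡ 15
145^8 ≡ 15^2 = 225
145^16 ≡ 225^2 = 50625 ≡ 541
145^32 ≡ 541^2 = 292681 ≡ 85
145^64 ≡ 85^2 = 7225 ≡ 635
109 = 64 + 32 + 8 + 4 + 1, so 145^109 ≡ 635·85·225·15·145 ≡ 31 (mod 659)
y^r · r^s ≡ 73·31 = 2263 ≡ 286 (mod 659)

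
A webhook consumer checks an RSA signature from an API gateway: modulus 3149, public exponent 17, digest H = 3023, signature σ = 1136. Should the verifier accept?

Squares mod 3149: σ^1≡1136, σ^2≡2555, σ^4≡148, σ^8≡3010, σ^16≡427
17 = 16 + 1, so σ^17 ≡ 427·1136 ≡ 126 (mod 3149)
σ^17 mod 3149 = 126, but H = 3023.

reject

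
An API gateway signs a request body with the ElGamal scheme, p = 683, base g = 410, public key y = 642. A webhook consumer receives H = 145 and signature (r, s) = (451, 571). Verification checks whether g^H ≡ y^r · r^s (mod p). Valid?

Left side g^H mod p:
Squares mod 683: 410^1≡410, 410^2≡82, 410^4≡577, 410^8≡308, 410^16≡610, 410^32≡548, 410^64≡467, 410^128≡212
145 = 128 + 16 + 1, so 410^145 ≡ 212·610·410 ≡ 593 (mod 683)
Right side y^r · r^s mod p:
Squares mod 683: 642^1≡642, 642^2≡315, 642^4≡190, 642^8≡584, 642^16≡239, 642^32≡432, 642^64≡165, 642^128≡588, 642^256≡146
451 = 256 + 128 + 64 + 2 + 1, so 642^451 ≡ 146·588·165·315·642 ≡ 418 (mod 683)
Squares mod 683: 451^1≡451, 451^2≡550, 451^4≡614, 451^8≡663, 451^16≡400, 451^32≡178, 451^64≡266, 451^128≡407, 451^256≡363, 451^512≡633
571 = 512 + 32 + 16 + 8 + 2 + 1, so 451^571 ≡ 633·178·400·663·550·451 ≡ 554 (mod 683)
418·554 = 231572 ≡ 35 (mod 683)
593 ≠ 35, so verification fails.

no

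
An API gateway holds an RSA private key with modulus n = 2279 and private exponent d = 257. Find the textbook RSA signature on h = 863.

28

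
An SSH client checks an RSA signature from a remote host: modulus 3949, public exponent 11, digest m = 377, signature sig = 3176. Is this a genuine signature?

Squares mod 3949: sig^1≡3176, sig^2≡1230, sig^4≡433, sig^8≡1886
11 = 8 + 2 + 1, so sig^11 ≡ 1886·1230·3176 ≡ 3572 (mod 3949)
3572 ≠ 377, so verification fails.

forged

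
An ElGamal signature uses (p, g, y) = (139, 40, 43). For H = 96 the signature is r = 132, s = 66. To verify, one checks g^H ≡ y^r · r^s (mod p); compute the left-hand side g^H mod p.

77

40^2 = 1600 ≡ 71
40^4 ≡ 71^2 = 5041 ≡ 37
40^8 ≡ 37^2 = 1369 ≡ 118
40^16 ≡ 118^2 = 13924 ≡ 24
40^32 ≡ 24^2 = 576 ≡ 20
40^64 ≡ 20^2 = 400 ≡ 122
96 = 64 + 32, so 40^96 ≡ 122·20 ≡ 77 (mod 139)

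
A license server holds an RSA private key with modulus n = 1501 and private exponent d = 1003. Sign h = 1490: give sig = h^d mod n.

Squares mod 1501: h^1≡1490, h^2≡121, h^4≡1132, h^8≡1071, h^16≡277, h^32≡178, h^64≡163, h^128≡1052, h^256≡467, h^512≡444
1003 = 512 + 256 + 128 + 64 + 32 + 8 + 2 + 1, so h^1003 ≡ 444·467·1052·163·178·1071·121·1490 ≡ 692 (mod 1501)

692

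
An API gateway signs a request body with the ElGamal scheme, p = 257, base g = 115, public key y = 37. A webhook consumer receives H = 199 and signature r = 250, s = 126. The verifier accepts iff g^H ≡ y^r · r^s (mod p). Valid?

no

Left side g^H mod p:
Squares mod 257: 115^1≡115, 115^2≡118, 115^4≡46, 115^8≡60, 115^16≡2, 115^32≡4, 115^64≡16, 115^128≡256
199 = 128 + 64 + 4 + 2 + 1, so 115^199 ≡ 256·16·46·118·115 ≡ 14 (mod 257)
Right side y^r · r^s mod p:
Squares mod 257: 37^1≡37, 37^2≡84, 37^4≡117, 37^8≡68, 37^16≡255, 37^32≡4, 37^64≡16, 37^128≡256
250 = 128 + 64 + 32 + 16 + 8 + 2, so 37^250 ≡ 256·16·4·255·68·84 ≡ 228 (mod 257)
Squares mod 257: 250^1≡250, 250^2≡49, 250^4≡88, 250^8≡34, 250^16≡128, 250^32≡193, 250^64≡241
126 = 64 + 32 + 16 + 8 + 4 + 2, so 250^126 ≡ 241·193·128·34·88·49 ≡ 236 (mod 257)
228·236 = 53808 ≡ 95 (mod 257)
14 ≠ 95, so verification fails.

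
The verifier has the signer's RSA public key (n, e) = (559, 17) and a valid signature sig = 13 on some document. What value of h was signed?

325

sig^2 ≡ 13^2 = 169
sig^4 ≡ 169^2 = 28561 ≡ 52
sig^8 ≡ 52^2 = 2704 ≡ 468
sig^16 ≡ 468^2 = 219024 ≡ 455
17 = 16 + 1, so sig^17 ≡ 455·13 ≡ 325 (mod 559)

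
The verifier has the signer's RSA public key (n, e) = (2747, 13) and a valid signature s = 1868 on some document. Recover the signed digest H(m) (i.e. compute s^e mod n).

s^2 ≡ 1868^2 = 3489424 ≡ 734
s^4 ≡ 734^2 = 538756 ≡ 344
s^8 ≡ 344^2 = 118336 ≡ 215
13 = 8 + 4 + 1, so s^13 ≡ 215·344·1868 ≡ 2409 (mod 2747)

2409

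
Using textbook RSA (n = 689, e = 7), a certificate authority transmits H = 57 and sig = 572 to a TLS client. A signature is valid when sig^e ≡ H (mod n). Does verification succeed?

Squares mod 689: sig^1≡572, sig^2≡598, sig^4≡13
7 = 4 + 2 + 1, so sig^7 ≡ 13·598·572 ≡ 611 (mod 689)
The recovered value 611 does not match the digest 57.

fails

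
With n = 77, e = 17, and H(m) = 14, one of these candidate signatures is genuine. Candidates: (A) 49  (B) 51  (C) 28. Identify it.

A

Candidate A: Squares mod 77: 49^1≡49, 49^2≡14, 49^4≡42, 49^8≡70, 49^16≡49; 17 = 16 + 1, so 49^17 ≡ 49·49 ≡ 14 (mod 77)
  → matches H(m) = 14
Candidate B: Squares mod 77: 51^1≡51, 51^2≡60, 51^4≡58, 51^8≡53, 51^16≡37; 17 = 16 + 1, so 51^17 ≡ 37·51 ≡ 39 (mod 77)
Candidate C: Squares mod 77: 28^1≡28, 28^2≡14, 28^4≡42, 28^8≡70, 28^16≡49; 17 = 16 + 1, so 28^17 ≡ 49·28 ≡ 63 (mod 77)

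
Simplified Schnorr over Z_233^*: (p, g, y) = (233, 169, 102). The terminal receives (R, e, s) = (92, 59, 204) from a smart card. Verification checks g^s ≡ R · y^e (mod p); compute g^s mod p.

169^2 = 28561 ≡ 135
169^4 ≡ 135^2 = 18225 ≡ 51
169^8 ≡ 51^2 = 2601 ≡ 38
169^16 ≡ 38^2 = 1444 ≡ 46
169^32 ≡ 46^2 = 2116 ≡ 19
169^64 ≡ 19^2 = 361 ≡ 128
169^128 ≡ 128^2 = 16384 ≡ 74
204 = 128 + 64 + 8 + 4, so 169^204 ≡ 74·128·38·51 ≡ 64 (mod 233)

64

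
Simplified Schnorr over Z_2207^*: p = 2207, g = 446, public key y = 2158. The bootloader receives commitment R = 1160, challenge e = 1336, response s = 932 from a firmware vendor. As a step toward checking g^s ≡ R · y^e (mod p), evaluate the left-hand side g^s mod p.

1223

446^2 = 198916 ≡ 286
446^4 ≡ 286^2 = 81796 ≡ 137
446^8 ≡ 137^2 = 18769 ≡ 1113
446^16 ≡ 1113^2 = 1238769 ≡ 642
446^32 ≡ 642^2 = 412164 ≡ 1662
446^64 ≡ 1662^2 = 2762244 ≡ 1287
446^128 ≡ 1287^2 = 1656369 ≡ 1119
446^256 ≡ 1119^2 = 1252161 ≡ 792
446^512 ≡ 792^2 = 627264 ≡ 476
932 = 512 + 256 + 128 + 32 + 4, so 446^932 ≡ 476·792·1119·1662·137 ≡ 1223 (mod 2207)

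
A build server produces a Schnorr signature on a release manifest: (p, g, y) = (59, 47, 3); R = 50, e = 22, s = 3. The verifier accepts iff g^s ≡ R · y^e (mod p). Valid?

g^s mod p:
47^2 = 2209 ≡ 26
3 = 2 + 1, so 47^3 ≡ 26·47 ≡ 42 (mod 59)
R · y^e mod p:
3^2 = 9
3^4 ≡ 9^2 = 81 ≡ 22
3^8 ≡ 22^2 = 484 ≡ 12
3^16 ≡ 12^2 = 144 ≡ 26
22 = 16 + 4 + 2, so 3^22 ≡ 26·22·9 ≡ 15 (mod 59)
50·15 = 750 ≡ 42 (mod 59)
42 ≡ 42 (mod 59); signature holds.

yes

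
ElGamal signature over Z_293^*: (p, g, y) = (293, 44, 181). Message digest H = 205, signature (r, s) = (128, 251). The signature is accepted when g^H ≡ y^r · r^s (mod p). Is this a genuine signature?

genuine

Left side g^H mod p:
44^2 = 1936 ≡ 178
44^4 ≡ 178^2 = 31684 ≡ 40
44^8 ≡ 40^2 = 1600 ≡ 135
44^16 ≡ 135^2 = 18225 ≡ 59
44^32 ≡ 59^2 = 3481 ≡ 258
44^64 ≡ 258^2 = 66564 ≡ 53
44^128 ≡ 53^2 = 2809 ≡ 172
205 = 128 + 64 + 8 + 4 + 1, so 44^205 ≡ 172·53·135·40·44 ≡ 120 (mod 293)
Right side y^r · r^s mod p:
181^2 = 32761 ≡ 238
181^4 ≡ 238^2 = 56644 ≡ 95
181^8 ≡ 95^2 = 9025 ≡ 235
181^16 ≡ 235^2 = 55225 ≡ 141
181^32 ≡ 141^2 = 19881 ≡ 250
181^64 ≡ 250^2 = 62500 ≡ 91
181^128 ≡ 91^2 = 8281 ≡ 77
128^2 = 16384 ≡ 269
128^4 ≡ 269^2 = 72361 ≡ 283
128^8 ≡ 283^2 = 80089 ≡ 100
128^16 ≡ 100^2 = 10000 ≡ 38
128^32 ≡ 38^2 = 1444 ≡ 272
128^64 ≡ 272^2 = 73984 ≡ 148
128^128 ≡ 148^2 = 21904 ≡ 222
251 = 128 + 64 + 32 + 16 + 8 + 2 + 1, so 128^251 ≡ 222·148·272·38·100·269·128 ≡ 32 (mod 293)
77·32 = 2464 ≡ 120 (mod 293)
120 ≡ 120 (mod 293), so the signature is genuine.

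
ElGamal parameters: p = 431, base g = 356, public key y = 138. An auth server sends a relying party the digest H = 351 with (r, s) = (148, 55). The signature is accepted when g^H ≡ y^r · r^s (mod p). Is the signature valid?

Left side g^H mod p:
356^2 = 126736 ≡ 22
356^4 ≡ 22^2 = 484 ≡ 53
356^8 ≡ 53^2 = 2809 ≡ 223
356^16 ≡ 223^2 = 49729 ≡ 164
356^32 ≡ 164^2 = 26896 ≡ 174
356^64 ≡ 174^2 = 30276 ≡ 106
356^128 ≡ 106^2 = 11236 ≡ 30
356^256 ≡ 30^2 = 900 ≡ 38
351 = 256 + 64 + 16 + 8 + 4 + 2 + 1, so 356^351 ≡ 38·106·164·223·53·22·356 ≡ 206 (mod 431)
Right side y^r · r^s mod p:
138^2 = 19044 ≡ 80
138^4 ≡ 80^2 = 6400 ≡ 366
138^8 ≡ 366^2 = 133956 ≡ 346
138^16 ≡ 346^2 = 119716 ≡ 329
138^32 ≡ 329^2 = 108241 ≡ 60
138^64 ≡ 60^2 = 3600 ≡ 152
138^128 ≡ 152^2 = 23104 ≡ 261
148 = 128 + 16 + 4, so 138^148 ≡ 261·329·366 ≡ 396 (mod 431)
148^2 = 21904 ≡ 354
148^4 ≡ 354^2 = 125316 ≡ 326
148^8 ≡ 326^2 = 106276 ≡ 250
148^16 ≡ 250^2 = 62500 ≡ 5
148^32 ≡ 5^2 = 25
55 = 32 + 16 + 4 + 2 + 1, so 148^55 ≡ 25·5·326·354·148 ≡ 415 (mod 431)
396·415 = 164340 ≡ 129 (mod 431)
206 ≠ 129, so verification fails.

invalid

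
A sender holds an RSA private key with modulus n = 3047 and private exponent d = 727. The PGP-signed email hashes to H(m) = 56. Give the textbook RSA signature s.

(H(m))^727 mod 3047 = 1365

1365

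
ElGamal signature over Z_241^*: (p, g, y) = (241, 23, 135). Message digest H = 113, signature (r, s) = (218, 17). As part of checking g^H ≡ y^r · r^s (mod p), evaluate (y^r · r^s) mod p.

Squares mod 241: 135^1≡135, 135^2≡150, 135^4≡87, 135^8≡98, 135^16≡205, 135^32≡91, 135^64≡87, 135^128≡98
218 = 128 + 64 + 16 + 8 + 2, so 135^218 ≡ 98·87·205·98·150 ≡ 143 (mod 241)
Squares mod 241: 218^1≡218, 218^2≡47, 218^4≡40, 218^8≡154, 218^16≡98
17 = 16 + 1, so 218^17 ≡ 98·218 ≡ 156 (mod 241)
y^r · r^s ≡ 143·156 = 22308 ≡ 136 (mod 241)

136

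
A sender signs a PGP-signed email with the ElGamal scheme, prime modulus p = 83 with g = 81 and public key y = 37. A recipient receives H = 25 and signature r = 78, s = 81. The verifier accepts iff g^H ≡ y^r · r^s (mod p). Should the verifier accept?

reject

Left side g^H mod p:
Squares mod 83: 81^1≡81, 81^2≡4, 81^4≡16, 81^8≡7, 81^16≡49
25 = 16 + 8 + 1, so 81^25 ≡ 49·7·81 ≡ 61 (mod 83)
Right side y^r · r^s mod p:
Squares mod 83: 37^1≡37, 37^2≡41, 37^4≡21, 37^8≡26, 37^16≡12, 37^32≡61, 37^64≡69
78 = 64 + 8 + 4 + 2, so 37^78 ≡ 69·26·21·41 ≡ 4 (mod 83)
Squares mod 83: 78^1≡78, 78^2≡25, 78^4≡44, 78^8≡27, 78^16≡65, 78^32≡75, 78^64≡64
81 = 64 + 16 + 1, so 78^81 ≡ 64·65·78 ≡ 33 (mod 83)
4·33 = 132 ≡ 49 (mod 83)
61 ≠ 49, so verification fails.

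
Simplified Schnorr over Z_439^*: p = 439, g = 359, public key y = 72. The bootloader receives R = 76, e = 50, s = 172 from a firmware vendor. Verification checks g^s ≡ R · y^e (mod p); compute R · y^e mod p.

72^2 = 5184 ≡ 355
72^4 ≡ 355^2 = 126025 ≡ 32
72^8 ≡ 32^2 = 1024 ≡ 146
72^16 ≡ 146^2 = 21316 ≡ 244
72^32 ≡ 244^2 = 59536 ≡ 271
50 = 32 + 16 + 2, so 72^50 ≡ 271·244·355 ≡ 251 (mod 439)
R · y^e ≡ 76·251 = 19076 ≡ 199 (mod 439)

199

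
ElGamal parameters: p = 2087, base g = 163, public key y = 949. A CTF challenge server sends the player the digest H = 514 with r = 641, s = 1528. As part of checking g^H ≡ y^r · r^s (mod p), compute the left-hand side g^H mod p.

1801

163^2 = 26569 ≡ 1525
163^4 ≡ 1525^2 = 2325625 ≡ 707
163^8 ≡ 707^2 = 499849 ≡ 1056
163^16 ≡ 1056^2 = 1115136 ≡ 678
163^32 ≡ 678^2 = 459684 ≡ 544
163^64 ≡ 544^2 = 295936 ≡ 1669
163^128 ≡ 1669^2 = 2785561 ≡ 1503
163^256 ≡ 1503^2 = 2259009 ≡ 875
163^512 ≡ 875^2 = 765625 ≡ 1783
514 = 512 + 2, so 163^514 ≡ 1783·1525 ≡ 1801 (mod 2087)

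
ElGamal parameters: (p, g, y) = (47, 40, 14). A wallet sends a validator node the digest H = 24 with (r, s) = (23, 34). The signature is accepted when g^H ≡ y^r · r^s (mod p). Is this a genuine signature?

genuine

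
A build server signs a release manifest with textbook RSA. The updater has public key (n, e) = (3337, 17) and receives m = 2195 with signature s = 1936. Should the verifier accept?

s^17 mod 3337 = 192
The recovered value 192 does not match the digest 2195.

reject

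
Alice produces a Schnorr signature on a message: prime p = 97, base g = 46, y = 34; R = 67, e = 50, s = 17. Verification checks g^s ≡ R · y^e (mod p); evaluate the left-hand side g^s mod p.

51

46^2 = 2116 ≡ 79
46^4 ≡ 79^2 = 6241 ≡ 33
46^8 ≡ 33^2 = 1089 ≡ 22
46^16 ≡ 22^2 = 484 ≡ 96
17 = 16 + 1, so 46^17 ≡ 96·46 ≡ 51 (mod 97)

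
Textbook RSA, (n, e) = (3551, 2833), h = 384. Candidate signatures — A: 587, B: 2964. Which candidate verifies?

B

Candidate A: Squares mod 3551: 587^1≡587, 587^2≡122, 587^4≡680, 587^8≡770, 587^16≡3434, 587^32≡3036, 587^64≡2451, 587^128≡2660, 587^256≡2008, 587^512≡1679, 587^1024≡3098, 587^2048≡2802; 2833 = 2048 + 512 + 256 + 16 + 1, so 587^2833 ≡ 2802·1679·2008·3434·587 ≡ 3167 (mod 3551)
Candidate B: Squares mod 3551: 2964^1≡2964, 2964^2≡122, 2964^4≡680, 2964^8≡770, 2964^16≡3434, 2964^32≡3036, 2964^64≡2451, 2964^128≡2660, 2964^256≡2008, 2964^512≡1679, 2964^1024≡3098, 2964^2048≡2802; 2833 = 2048 + 512 + 256 + 16 + 1, so 2964^2833 ≡ 2802·1679·2008·3434·2964 ≡ 384 (mod 3551)
  → matches h = 384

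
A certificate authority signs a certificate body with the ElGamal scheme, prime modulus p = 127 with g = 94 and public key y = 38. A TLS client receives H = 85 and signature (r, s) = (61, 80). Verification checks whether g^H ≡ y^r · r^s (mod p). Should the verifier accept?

accept

Left side g^H mod p:
94^2 = 8836 ≡ 73
94^4 ≡ 73^2 = 5329 ≡ 122
94^8 ≡ 122^2 = 14884 ≡ 25
94^16 ≡ 25^2 = 625 ≡ 117
94^32 ≡ 117^2 = 13689 ≡ 100
94^64 ≡ 100^2 = 10000 ≡ 94
85 = 64 + 16 + 4 + 1, so 94^85 ≡ 94·117·122·94 ≡ 94 (mod 127)
Right side y^r · r^s mod p:
38^2 = 1444 ≡ 47
38^4 ≡ 47^2 = 2209 ≡ 50
38^8 ≡ 50^2 = 2500 ≡ 87
38^16 ≡ 87^2 = 7569 ≡ 76
38^32 ≡ 76^2 = 5776 ≡ 61
61 = 32 + 16 + 8 + 4 + 1, so 38^61 ≡ 61·76·87·50·38 ≡ 100 (mod 127)
61^2 = 3721 ≡ 38
61^4 ≡ 38^2 = 1444 ≡ 47
61^8 ≡ 47^2 = 2209 ≡ 50
61^16 ≡ 50^2 = 2500 ≡ 87
61^32 ≡ 87^2 = 7569 ≡ 76
61^64 ≡ 76^2 = 5776 ≡ 61
80 = 64 + 16, so 61^80 ≡ 61·87 ≡ 100 (mod 127)
100·100 = 10000 ≡ 94 (mod 127)
94 ≡ 94 (mod 127), so the signature is genuine.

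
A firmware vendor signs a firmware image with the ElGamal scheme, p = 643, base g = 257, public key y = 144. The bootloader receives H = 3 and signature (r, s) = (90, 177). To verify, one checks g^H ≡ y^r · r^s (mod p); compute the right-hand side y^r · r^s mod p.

36

144^2 = 20736 ≡ 160
144^4 ≡ 160^2 = 25600 ≡ 523
144^8 ≡ 523^2 = 273529 ≡ 254
144^16 ≡ 254^2 = 64516 ≡ 216
144^32 ≡ 216^2 = 46656 ≡ 360
144^64 ≡ 360^2 = 129600 ≡ 357
90 = 64 + 16 + 8 + 2, so 144^90 ≡ 357·216·254·160 ≡ 142 (mod 643)
90^2 = 8100 ≡ 384
90^4 ≡ 384^2 = 147456 ≡ 209
90^8 ≡ 209^2 = 43681 ≡ 600
90^16 ≡ 600^2 = 360000 ≡ 563
90^32 ≡ 563^2 = 316969 ≡ 613
90^64 ≡ 613^2 = 375769 ≡ 257
90^128 ≡ 257^2 = 66049 ≡ 463
177 = 128 + 32 + 16 + 1, so 90^177 ≡ 463·613·563·90 ≡ 281 (mod 643)
y^r · r^s ≡ 142·281 = 39902 ≡ 36 (mod 643)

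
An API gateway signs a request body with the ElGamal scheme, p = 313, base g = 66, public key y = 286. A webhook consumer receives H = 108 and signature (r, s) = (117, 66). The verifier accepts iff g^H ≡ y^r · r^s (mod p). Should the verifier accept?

accept

Left side g^H mod p:
Squares mod 313: 66^1≡66, 66^2≡287, 66^4≡50, 66^8≡309, 66^16≡16, 66^32≡256, 66^64≡119
108 = 64 + 32 + 8 + 4, so 66^108 ≡ 119·256·309·50 ≡ 58 (mod 313)
Right side y^r · r^s mod p:
Squares mod 313: 286^1≡286, 286^2≡103, 286^4≡280, 286^8≡150, 286^16≡277, 286^32≡44, 286^64≡58
117 = 64 + 32 + 16 + 4 + 1, so 286^117 ≡ 58·44·277·280·286 ≡ 312 (mod 313)
Squares mod 313: 117^1≡117, 117^2≡230, 117^4≡3, 117^8≡9, 117^16≡81, 117^32≡301, 117^64≡144
66 = 64 + 2, so 117^66 ≡ 144·230 ≡ 255 (mod 313)
312·255 = 79560 ≡ 58 (mod 313)
58 ≡ 58 (mod 313), so the signature is genuine.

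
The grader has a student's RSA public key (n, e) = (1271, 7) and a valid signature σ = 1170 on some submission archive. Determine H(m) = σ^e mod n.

Squares mod 1271: σ^1≡1170, σ^2≡33, σ^4≡1089
7 = 4 + 2 + 1, so σ^7 ≡ 1089·33·1170 ≡ 339 (mod 1271)

339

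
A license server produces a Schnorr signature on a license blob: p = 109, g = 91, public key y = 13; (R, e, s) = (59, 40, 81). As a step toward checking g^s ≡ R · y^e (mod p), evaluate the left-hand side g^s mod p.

91^81 mod 109 = 33

33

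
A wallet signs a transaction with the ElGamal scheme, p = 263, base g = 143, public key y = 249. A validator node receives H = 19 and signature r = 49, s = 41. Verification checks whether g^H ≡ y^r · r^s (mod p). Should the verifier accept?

Left side g^H mod p:
143^2 = 20449 ≡ 198
143^4 ≡ 198^2 = 39204 ≡ 17
143^8 ≡ 17^2 = 289 ≡ 26
143^16 ≡ 26^2 = 676 ≡ 150
19 = 16 + 2 + 1, so 143^19 ≡ 150·198·143 ≡ 176 (mod 263)
Right side y^r · r^s mod p:
249^2 = 62001 ≡ 196
249^4 ≡ 196^2 = 38416 ≡ 18
249^8 ≡ 18^2 = 324 ≡ 61
249^16 ≡ 61^2 = 3721 ≡ 39
249^32 ≡ 39^2 = 1521 ≡ 206
49 = 32 + 16 + 1, so 249^49 ≡ 206·39·249 ≡ 88 (mod 263)
49^2 = 2401 ≡ 34
49^4 ≡ 34^2 = 1156 ≡ 104
49^8 ≡ 104^2 = 10816 ≡ 33
49^16 ≡ 33^2 = 1089 ≡ 37
49^32 ≡ 37^2 = 1369 ≡ 54
41 = 32 + 8 + 1, so 49^41 ≡ 54·33·49 ≡ 2 (mod 263)
88·2 = 176 ≡ 176 (mod 263)
176 ≡ 176 (mod 263), so the signature is genuine.

accept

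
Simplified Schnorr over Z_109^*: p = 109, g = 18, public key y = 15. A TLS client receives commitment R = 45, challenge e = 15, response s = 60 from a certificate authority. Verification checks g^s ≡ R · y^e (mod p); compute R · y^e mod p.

27

Squares mod 109: 15^1≡15, 15^2≡7, 15^4≡49, 15^8≡3
15 = 8 + 4 + 2 + 1, so 15^15 ≡ 3·49·7·15 ≡ 66 (mod 109)
R · y^e ≡ 45·66 = 2970 ≡ 27 (mod 109)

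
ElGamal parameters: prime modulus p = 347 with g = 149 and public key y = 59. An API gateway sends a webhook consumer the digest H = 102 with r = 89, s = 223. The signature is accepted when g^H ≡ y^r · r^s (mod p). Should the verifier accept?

Left side g^H mod p:
Squares mod 347: 149^1≡149, 149^2≡340, 149^4≡49, 149^8≡319, 149^16≡90, 149^32≡119, 149^64≡281
102 = 64 + 32 + 4 + 2, so 149^102 ≡ 281·119·49·340 ≡ 161 (mod 347)
Right side y^r · r^s mod p:
Squares mod 347: 59^1≡59, 59^2≡11, 59^4≡121, 59^8≡67, 59^16≡325, 59^32≡137, 59^64≡31
89 = 64 + 16 + 8 + 1, so 59^89 ≡ 31·325·67·59 ≡ 244 (mod 347)
Squares mod 347: 89^1≡89, 89^2≡287, 89^4≡130, 89^8≡244, 89^16≡199, 89^32≡43, 89^64≡114, 89^128≡157
223 = 128 + 64 + 16 + 8 + 4 + 2 + 1, so 89^223 ≡ 157·114·199·244·130·287·89 ≡ 140 (mod 347)
244·140 = 34160 ≡ 154 (mod 347)
161 ≠ 154, so verification fails.

reject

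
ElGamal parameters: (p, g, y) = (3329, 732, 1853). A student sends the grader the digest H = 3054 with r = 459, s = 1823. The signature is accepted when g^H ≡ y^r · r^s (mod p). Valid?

Left side g^H mod p:
732^2 = 535824 ≡ 3184
732^4 ≡ 3184^2 = 10137856 ≡ 1051
732^8 ≡ 1051^2 = 1104601 ≡ 2702
732^16 ≡ 2702^2 = 7300804 ≡ 307
732^32 ≡ 307^2 = 94249 ≡ 1037
732^64 ≡ 1037^2 = 1075369 ≡ 102
732^128 ≡ 102^2 = 10404 ≡ 417
732^256 ≡ 417^2 = 173889 ≡ 781
732^512 ≡ 781^2 = 609961 ≡ 754
732^1024 ≡ 754^2 = 568516 ≡ 2586
732^2048 ≡ 2586^2 = 6687396 ≡ 2764
3054 = 2048 + 512 + 256 + 128 + 64 + 32 + 8 + 4 + 2, so 732^3054 ≡ 2764·754·781·417·102·1037·2702·1051·3184 ≡ 3041 (mod 3329)
Right side y^r · r^s mod p:
1853^2 = 3433609 ≡ 1410
1853^4 ≡ 1410^2 = 1988100 ≡ 687
1853^8 ≡ 687^2 = 471969 ≡ 2580
1853^16 ≡ 2580^2 = 6656400 ≡ 1729
1853^32 ≡ 1729^2 = 2989441 ≡ 3328
1853^64 ≡ 3328^2 = 11075584 ≡ 1
1853^128 ≡ 1^2 = 1
1853^256 ≡ 1^2 = 1
459 = 256 + 128 + 64 + 8 + 2 + 1, so 1853^459 ≡ 1·1·1·2580·1410·1853 ≡ 1235 (mod 3329)
459^2 = 210681 ≡ 954
459^4 ≡ 954^2 = 910116 ≡ 1299
459^8 ≡ 1299^2 = 1687401 ≡ 2927
459^16 ≡ 2927^2 = 8567329 ≡ 1812
459^32 ≡ 1812^2 = 3283344 ≡ 950
459^64 ≡ 950^2 = 902500 ≡ 341
459^128 ≡ 341^2 = 116281 ≡ 3095
459^256 ≡ 3095^2 = 9579025 ≡ 1492
459^512 ≡ 1492^2 = 2226064 ≡ 2292
459^1024 ≡ 2292^2 = 5253264 ≡ 102
1823 = 1024 + 512 + 256 + 16 + 8 + 4 + 2 + 1, so 459^1823 ≡ 102·2292·1492·1812·2927·1299·954·459 ≡ 1017 (mod 3329)
1235·1017 = 1255995 ≡ 962 (mod 3329)
3041 ≠ 962, so verification fails.

no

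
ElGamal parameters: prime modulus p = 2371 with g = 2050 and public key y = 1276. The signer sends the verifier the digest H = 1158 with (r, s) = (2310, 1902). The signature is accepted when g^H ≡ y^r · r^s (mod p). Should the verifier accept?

reject

Left side g^H mod p:
2050^2 = 4202500 ≡ 1088
2050^4 ≡ 1088^2 = 1183744 ≡ 615
2050^8 ≡ 615^2 = 378225 ≡ 1236
2050^16 ≡ 1236^2 = 1527696 ≡ 772
2050^32 ≡ 772^2 = 595984 ≡ 863
2050^64 ≡ 863^2 = 744769 ≡ 275
2050^128 ≡ 275^2 = 75625 ≡ 2124
2050^256 ≡ 2124^2 = 4511376 ≡ 1734
2050^512 ≡ 1734^2 = 3006756 ≡ 328
2050^1024 ≡ 328^2 = 107584 ≡ 889
1158 = 1024 + 128 + 4 + 2, so 2050^1158 ≡ 889·2124·615·1088 ≡ 557 (mod 2371)
Right side y^r · r^s mod p:
1276^2 = 1628176 ≡ 1670
1276^4 ≡ 1670^2 = 2788900 ≡ 604
1276^8 ≡ 604^2 = 364816 ≡ 2053
1276^16 ≡ 2053^2 = 4214809 ≡ 1542
1276^32 ≡ 1542^2 = 2377764 ≡ 2022
1276^64 ≡ 2022^2 = 4088484 ≡ 880
1276^128 ≡ 880^2 = 774400 ≡ 1454
1276^256 ≡ 1454^2 = 2114116 ≡ 1555
1276^512 ≡ 1555^2 = 2418025 ≡ 1976
1276^1024 ≡ 1976^2 = 3904576 ≡ 1910
1276^2048 ≡ 1910^2 = 3648100 ≡ 1502
2310 = 2048 + 256 + 4 + 2, so 1276^2310 ≡ 1502·1555·604·1670 ≡ 421 (mod 2371)
2310^2 = 5336100 ≡ 1350
2310^4 ≡ 1350^2 = 1822500 ≡ 1572
2310^8 ≡ 1572^2 = 2471184 ≡ 602
2310^16 ≡ 602^2 = 362404 ≡ 2012
2310^32 ≡ 2012^2 = 4048144 ≡ 847
2310^64 ≡ 847^2 = 717409 ≡ 1367
2310^128 ≡ 1367^2 = 1868689 ≡ 341
2310^256 ≡ 341^2 = 116281 ≡ 102
2310^512 ≡ 102^2 = 10404 ≡ 920
2310^1024 ≡ 920^2 = 846400 ≡ 2324
1902 = 1024 + 512 + 256 + 64 + 32 + 8 + 4 + 2, so 2310^1902 ≡ 2324·920·102·1367·847·602·1572·1350 ≡ 2210 (mod 2371)
421·2210 = 930410 ≡ 978 (mod 2371)
557 ≠ 978, so verification fails.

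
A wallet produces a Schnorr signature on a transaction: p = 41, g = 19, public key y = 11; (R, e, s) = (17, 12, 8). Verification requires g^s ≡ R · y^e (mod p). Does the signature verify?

does not verify

g^s mod p:
Squares mod 41: 19^1≡19, 19^2≡33, 19^4≡23, 19^8≡37
19^8 ≡ 37 (mod 41)
R · y^e mod p:
Squares mod 41: 11^1≡11, 11^2≡39, 11^4≡4, 11^8≡16
12 = 8 + 4, so 11^12 ≡ 16·4 ≡ 23 (mod 41)
17·23 = 391 ≡ 22 (mod 41)
37 ≠ 22; the check fails.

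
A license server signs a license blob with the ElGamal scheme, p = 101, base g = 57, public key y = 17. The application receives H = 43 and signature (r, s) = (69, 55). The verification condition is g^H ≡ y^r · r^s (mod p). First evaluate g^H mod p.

60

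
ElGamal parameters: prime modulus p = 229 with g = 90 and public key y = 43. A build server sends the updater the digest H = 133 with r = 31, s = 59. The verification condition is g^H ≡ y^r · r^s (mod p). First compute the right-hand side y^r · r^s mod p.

140

43^2 = 1849 ≡ 17
43^4 ≡ 17^2 = 289 ≡ 60
43^8 ≡ 60^2 = 3600 ≡ 165
43^16 ≡ 165^2 = 27225 ≡ 203
31 = 16 + 8 + 4 + 2 + 1, so 43^31 ≡ 203·165·60·17·43 ≡ 53 (mod 229)
31^2 = 961 ≡ 45
31^4 ≡ 45^2 = 2025 ≡ 193
31^8 ≡ 193^2 = 37249 ≡ 151
31^16 ≡ 151^2 = 22801 ≡ 130
31^32 ≡ 130^2 = 16900 ≡ 183
59 = 32 + 16 + 8 + 2 + 1, so 31^59 ≡ 183·130·151·45·31 ≡ 223 (mod 229)
y^r · r^s ≡ 53·223 = 11819 ≡ 140 (mod 229)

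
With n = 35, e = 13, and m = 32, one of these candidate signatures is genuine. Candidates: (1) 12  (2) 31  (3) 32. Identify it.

3

Candidate 1: 12^13 mod 35 = 12
Candidate 2: 31^13 mod 35 = 31
Candidate 3: 32^13 mod 35 = 32
  → matches m = 32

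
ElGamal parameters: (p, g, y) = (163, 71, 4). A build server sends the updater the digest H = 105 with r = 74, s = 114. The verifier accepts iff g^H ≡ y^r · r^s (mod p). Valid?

no

Left side g^H mod p:
71^2 = 5041 ≡ 151
71^4 ≡ 151^2 = 22801 ≡ 144
71^8 ≡ 144^2 = 20736 ≡ 35
71^16 ≡ 35^2 = 1225 ≡ 84
71^32 ≡ 84^2 = 7056 ≡ 47
71^64 ≡ 47^2 = 2209 ≡ 90
105 = 64 + 32 + 8 + 1, so 71^105 ≡ 90·47·35·71 ≡ 6 (mod 163)
Right side y^r · r^s mod p:
4^2 = 16
4^4 ≡ 16^2 = 256 ≡ 93
4^8 ≡ 93^2 = 8649 ≡ 10
4^16 ≡ 10^2 = 100
4^32 ≡ 100^2 = 10000 ≡ 57
4^64 ≡ 57^2 = 3249 ≡ 152
74 = 64 + 8 + 2, so 4^74 ≡ 152·10·16 ≡ 33 (mod 163)
74^2 = 5476 ≡ 97
74^4 ≡ 97^2 = 9409 ≡ 118
74^8 ≡ 118^2 = 13924 ≡ 69
74^16 ≡ 69^2 = 4761 ≡ 34
74^32 ≡ 34^2 = 1156 ≡ 15
74^64 ≡ 15^2 = 225 ≡ 62
114 = 64 + 32 + 16 + 2, so 74^114 ≡ 62·15·34·97 ≡ 132 (mod 163)
33·132 = 4356 ≡ 118 (mod 163)
6 ≠ 118, so verification fails.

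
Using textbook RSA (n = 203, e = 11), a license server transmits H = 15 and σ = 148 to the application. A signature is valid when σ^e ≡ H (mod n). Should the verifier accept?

accept

σ^2 ≡ 148^2 = 21904 ≡ 183
σ^4 ≡ 183^2 = 33489 ≡ 197
σ^8 ≡ 197^2 = 38809 ≡ 36
11 = 8 + 2 + 1, so σ^11 ≡ 36·183·148 ≡ 15 (mod 203)
Since 15 equals the digest 15, verification succeeds.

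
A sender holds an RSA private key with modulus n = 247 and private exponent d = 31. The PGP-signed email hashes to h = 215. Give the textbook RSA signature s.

175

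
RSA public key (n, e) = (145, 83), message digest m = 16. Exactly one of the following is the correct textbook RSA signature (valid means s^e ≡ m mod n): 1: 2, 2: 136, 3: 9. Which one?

Candidate 1: Squares mod 145: 2^1≡2, 2^2≡4, 2^4≡16, 2^8≡111, 2^16≡141, 2^32≡16, 2^64≡111; 83 = 64 + 16 + 2 + 1, so 2^83 ≡ 111·141·4·2 ≡ 73 (mod 145)
Candidate 2: Squares mod 145: 136^1≡136, 136^2≡81, 136^4≡36, 136^8≡136, 136^16≡81, 136^32≡36, 136^64≡136; 83 = 64 + 16 + 2 + 1, so 136^83 ≡ 136·81·81·136 ≡ 16 (mod 145)
  → matches m = 16
Candidate 3: Squares mod 145: 9^1≡9, 9^2≡81, 9^4≡36, 9^8≡136, 9^16≡81, 9^32≡36, 9^64≡136; 83 = 64 + 16 + 2 + 1, so 9^83 ≡ 136·81·81·9 ≡ 129 (mod 145)

2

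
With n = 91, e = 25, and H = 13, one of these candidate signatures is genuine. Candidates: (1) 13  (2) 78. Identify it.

Candidate 1: 13^25 mod 91 = 13
  → matches H = 13
Candidate 2: 78^25 mod 91 = 78

1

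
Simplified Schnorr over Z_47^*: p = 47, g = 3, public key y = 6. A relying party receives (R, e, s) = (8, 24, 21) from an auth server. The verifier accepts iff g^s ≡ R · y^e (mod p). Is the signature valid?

invalid

g^s mod p:
3^2 = 9
3^4 ≡ 9^2 = 81 ≡ 34
3^8 ≡ 34^2 = 1156 ≡ 28
3^16 ≡ 28^2 = 784 ≡ 32
21 = 16 + 4 + 1, so 3^21 ≡ 32·34·3 ≡ 21 (mod 47)
R · y^e mod p:
6^2 = 36
6^4 ≡ 36^2 = 1296 ≡ 27
6^8 ≡ 27^2 = 729 ≡ 24
6^16 ≡ 24^2 = 576 ≡ 12
24 = 16 + 8, so 6^24 ≡ 12·24 ≡ 6 (mod 47)
8·6 = 48 ≡ 1 (mod 47)
21 ≠ 1; the check fails.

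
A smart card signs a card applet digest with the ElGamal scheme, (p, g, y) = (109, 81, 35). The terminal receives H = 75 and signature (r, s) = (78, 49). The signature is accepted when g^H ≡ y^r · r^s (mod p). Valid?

Left side g^H mod p:
81^2 = 6561 ≡ 21
81^4 ≡ 21^2 = 441 ≡ 5
81^8 ≡ 5^2 = 25
81^16 ≡ 25^2 = 625 ≡ 80
81^32 ≡ 80^2 = 6400 ≡ 78
81^64 ≡ 78^2 = 6084 ≡ 89
75 = 64 + 8 + 2 + 1, so 81^75 ≡ 89·25·21·81 ≡ 27 (mod 109)
Right side y^r · r^s mod p:
35^2 = 1225 ≡ 26
35^4 ≡ 26^2 = 676 ≡ 22
35^8 ≡ 22^2 = 484 ≡ 48
35^16 ≡ 48^2 = 2304 ≡ 15
35^32 ≡ 15^2 = 225 ≡ 7
35^64 ≡ 7^2 = 49
78 = 64 + 8 + 4 + 2, so 35^78 ≡ 49·48·22·26 ≡ 66 (mod 109)
78^2 = 6084 ≡ 89
78^4 ≡ 89^2 = 7921 ≡ 73
78^8 ≡ 73^2 = 5329 ≡ 97
78^16 ≡ 97^2 = 9409 ≡ 35
78^32 ≡ 35^2 = 1225 ≡ 26
49 = 32 + 16 + 1, so 78^49 ≡ 26·35·78 ≡ 21 (mod 109)
66·21 = 1386 ≡ 78 (mod 109)
27 ≠ 78, so verification fails.

no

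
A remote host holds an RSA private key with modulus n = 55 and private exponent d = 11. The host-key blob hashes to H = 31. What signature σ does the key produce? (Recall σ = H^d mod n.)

Squares mod 55: H^1≡31, H^2≡26, H^4≡16, H^8≡36
11 = 8 + 2 + 1, so H^11 ≡ 36·26·31 ≡ 31 (mod 55)

31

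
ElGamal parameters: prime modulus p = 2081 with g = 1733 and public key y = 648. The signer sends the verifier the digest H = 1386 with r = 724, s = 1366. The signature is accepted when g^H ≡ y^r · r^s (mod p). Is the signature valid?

invalid

Left side g^H mod p:
Squares mod 2081: 1733^1≡1733, 1733^2≡406, 1733^4≡437, 1733^8≡1598, 1733^16≡217, 1733^32≡1307, 1733^64≡1829, 1733^128≡1074, 1733^256≡602, 1733^512≡310, 1733^1024≡374
1386 = 1024 + 256 + 64 + 32 + 8 + 2, so 1733^1386 ≡ 374·602·1829·1307·1598·406 ≡ 464 (mod 2081)
Right side y^r · r^s mod p:
Squares mod 2081: 648^1≡648, 648^2≡1623, 648^4≡1664, 648^8≡1166, 648^16≡663, 648^32≡478, 648^64≡1655, 648^128≡429, 648^256≡913, 648^512≡1169
724 = 512 + 128 + 64 + 16 + 4, so 648^724 ≡ 1169·429·1655·663·1664 ≡ 924 (mod 2081)
Squares mod 2081: 724^1≡724, 724^2≡1845, 724^4≡1590, 724^8≡1766, 724^16≡1418, 724^32≡478, 724^64≡1655, 724^128≡429, 724^256≡913, 724^512≡1169, 724^1024≡1425
1366 = 1024 + 256 + 64 + 16 + 4 + 2, so 724^1366 ≡ 1425·913·1655·1418·1590·1845 ≡ 594 (mod 2081)
924·594 = 548856 ≡ 1553 (mod 2081)
464 ≠ 1553, so verification fails.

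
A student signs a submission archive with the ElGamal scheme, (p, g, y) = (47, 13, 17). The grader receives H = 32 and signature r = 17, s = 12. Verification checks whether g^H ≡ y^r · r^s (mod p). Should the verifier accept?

Left side g^H mod p:
Squares mod 47: 13^1≡13, 13^2≡28, 13^4≡32, 13^8≡37, 13^16≡6, 13^32≡36
13^32 ≡ 36 (mod 47)
Right side y^r · r^s mod p:
Squares mod 47: 17^1≡17, 17^2≡7, 17^4≡2, 17^8≡4, 17^16≡16
17 = 16 + 1, so 17^17 ≡ 16·17 ≡ 37 (mod 47)
Squares mod 47: 17^1≡17, 17^2≡7, 17^4≡2, 17^8≡4
12 = 8 + 4, so 17^12 ≡ 4·2 ≡ 8 (mod 47)
37·8 = 296 ≡ 14 (mod 47)
36 ≠ 14, so verification fails.

reject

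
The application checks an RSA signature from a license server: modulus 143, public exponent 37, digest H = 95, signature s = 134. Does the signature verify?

Squares mod 143: s^1≡134, s^2≡81, s^4≡126, s^8≡3, s^16≡9, s^32≡81
37 = 32 + 4 + 1, so s^37 ≡ 81·126·134 ≡ 95 (mod 143)
95 = H, so the signature checks out.

verifies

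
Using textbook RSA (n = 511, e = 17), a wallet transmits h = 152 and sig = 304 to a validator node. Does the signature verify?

sig^2 ≡ 304^2 = 92416 ≡ 436
sig^4 ≡ 436^2 = 190096 ≡ 4
sig^8 ≡ 4^2 = 16
sig^16 ≡ 16^2 = 256
17 = 16 + 1, so sig^17 ≡ 256·304 ≡ 152 (mod 511)
152 = h, so the signature checks out.

verifies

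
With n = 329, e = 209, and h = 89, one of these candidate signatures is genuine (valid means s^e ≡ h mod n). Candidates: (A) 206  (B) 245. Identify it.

Candidate A: 206^209 mod 329 = 89
  → matches h = 89
Candidate B: 245^209 mod 329 = 182

A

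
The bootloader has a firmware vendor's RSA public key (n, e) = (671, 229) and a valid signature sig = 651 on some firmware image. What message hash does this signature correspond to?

369

sig^2 ≡ 651^2 = 423801 ≡ 400
sig^4 ≡ 400^2 = 160000 ≡ 302
sig^8 ≡ 302^2 = 91204 ≡ 619
sig^16 ≡ 619^2 = 383161 ≡ 20
sig^32 ≡ 20^2 = 400
sig^64 ≡ 400^2 = 160000 ≡ 302
sig^128 ≡ 302^2 = 91204 ≡ 619
229 = 128 + 64 + 32 + 4 + 1, so sig^229 ≡ 619·302·400·302·651 ≡ 369 (mod 671)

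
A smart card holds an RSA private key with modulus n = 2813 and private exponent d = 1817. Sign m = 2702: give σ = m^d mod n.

m^2 ≡ 2702^2 = 7300804 ≡ 1069
m^4 ≡ 1069^2 = 1142761 ≡ 683
m^8 ≡ 683^2 = 466489 ≡ 2344
m^16 ≡ 2344^2 = 5494336 ≡ 547
m^32 ≡ 547^2 = 299209 ≡ 1031
m^64 ≡ 1031^2 = 1062961 ≡ 2460
m^128 ≡ 2460^2 = 6051600 ≡ 837
m^256 ≡ 837^2 = 700569 ≡ 132
m^512 ≡ 132^2 = 17424 ≡ 546
m^1024 ≡ 546^2 = 298116 ≡ 2751
1817 = 1024 + 512 + 256 + 16 + 8 + 1, so m^1817 ≡ 2751·546·132·547·2344·2702 ≡ 1927 (mod 2813)

1927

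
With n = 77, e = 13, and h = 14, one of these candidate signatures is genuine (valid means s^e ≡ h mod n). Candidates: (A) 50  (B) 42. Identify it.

B

Candidate A: 50^13 mod 77 = 29
Candidate B: 42^13 mod 77 = 14
  → matches h = 14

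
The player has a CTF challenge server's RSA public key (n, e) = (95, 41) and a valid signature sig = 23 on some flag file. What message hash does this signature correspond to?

93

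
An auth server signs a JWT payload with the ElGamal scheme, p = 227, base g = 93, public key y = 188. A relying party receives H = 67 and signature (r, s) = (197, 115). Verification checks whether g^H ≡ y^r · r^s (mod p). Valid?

no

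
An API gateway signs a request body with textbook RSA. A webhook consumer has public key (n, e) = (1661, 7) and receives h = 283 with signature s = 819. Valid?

no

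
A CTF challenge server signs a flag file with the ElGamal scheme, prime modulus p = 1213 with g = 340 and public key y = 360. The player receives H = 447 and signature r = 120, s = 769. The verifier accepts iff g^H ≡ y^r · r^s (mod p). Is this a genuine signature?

Left side g^H mod p:
340^447 mod 1213 = 335
Right side y^r · r^s mod p:
360^120 mod 1213 = 892
120^769 mod 1213 = 899
892·899 = 801908 ≡ 115 (mod 1213)
335 ≠ 115, so verification fails.

forged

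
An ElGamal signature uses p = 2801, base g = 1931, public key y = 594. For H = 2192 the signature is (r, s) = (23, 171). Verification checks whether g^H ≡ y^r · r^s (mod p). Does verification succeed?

Left side g^H mod p:
1931^2 = 3728761 ≡ 630
1931^4 ≡ 630^2 = 396900 ≡ 1959
1931^8 ≡ 1959^2 = 3837681 ≡ 311
1931^16 ≡ 311^2 = 96721 ≡ 1487
1931^32 ≡ 1487^2 = 2211169 ≡ 1180
1931^64 ≡ 1180^2 = 1392400 ≡ 303
1931^128 ≡ 303^2 = 91809 ≡ 2177
1931^256 ≡ 2177^2 = 4739329 ≡ 37
1931^512 ≡ 37^2 = 1369
1931^1024 ≡ 1369^2 = 1874161 ≡ 292
1931^2048 ≡ 292^2 = 85264 ≡ 1234
2192 = 2048 + 128 + 16, so 1931^2192 ≡ 1234·2177·1487 ≡ 1396 (mod 2801)
Right side y^r · r^s mod p:
594^2 = 352836 ≡ 2711
594^4 ≡ 2711^2 = 7349521 ≡ 2498
594^8 ≡ 2498^2 = 6240004 ≡ 2177
594^16 ≡ 2177^2 = 4739329 ≡ 37
23 = 16 + 4 + 2 + 1, so 594^23 ≡ 37·2498·2711·594 ≡ 1687 (mod 2801)
23^2 = 529
23^4 ≡ 529^2 = 279841 ≡ 2542
23^8 ≡ 2542^2 = 6461764 ≡ 2658
23^16 ≡ 2658^2 = 7064964 ≡ 842
23^32 ≡ 842^2 = 708964 ≡ 311
23^64 ≡ 311^2 = 96721 ≡ 1487
23^128 ≡ 1487^2 = 2211169 ≡ 1180
171 = 128 + 32 + 8 + 2 + 1, so 23^171 ≡ 1180·311·2658·529·23 ≡ 2669 (mod 2801)
1687·2669 = 4502603 ≡ 1396 (mod 2801)
1396 ≡ 1396 (mod 2801), so the signature is genuine.

passes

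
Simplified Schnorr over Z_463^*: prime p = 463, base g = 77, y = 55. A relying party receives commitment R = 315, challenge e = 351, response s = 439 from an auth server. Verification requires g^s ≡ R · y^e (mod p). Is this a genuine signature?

genuine

g^s mod p:
77^2 = 5929 ≡ 373
77^4 ≡ 373^2 = 139129 ≡ 229
77^8 ≡ 229^2 = 52441 ≡ 122
77^16 ≡ 122^2 = 14884 ≡ 68
77^32 ≡ 68^2 = 4624 ≡ 457
77^64 ≡ 457^2 = 208849 ≡ 36
77^128 ≡ 36^2 = 1296 ≡ 370
77^256 ≡ 370^2 = 136900 ≡ 315
439 = 256 + 128 + 32 + 16 + 4 + 2 + 1, so 77^439 ≡ 315·370·457·68·229·373·77 ≡ 132 (mod 463)
R · y^e mod p:
55^2 = 3025 ≡ 247
55^4 ≡ 247^2 = 61009 ≡ 356
55^8 ≡ 356^2 = 126736 ≡ 337
55^16 ≡ 337^2 = 113569 ≡ 134
55^32 ≡ 134^2 = 17956 ≡ 362
55^64 ≡ 362^2 = 131044 ≡ 15
55^128 ≡ 15^2 = 225
55^256 ≡ 225^2 = 50625 ≡ 158
351 = 256 + 64 + 16 + 8 + 4 + 2 + 1, so 55^351 ≡ 158·15·134·337·356·247·55 ≡ 362 (mod 463)
315·362 = 114030 ≡ 132 (mod 463)
132 ≡ 132 (mod 463); signature holds.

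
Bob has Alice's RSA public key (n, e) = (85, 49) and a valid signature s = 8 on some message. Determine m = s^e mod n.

Squares mod 85: s^1≡8, s^2≡64, s^4≡16, s^8≡1, s^16≡1, s^32≡1
49 = 32 + 16 + 1, so s^49 ≡ 1·1·8 ≡ 8 (mod 85)

8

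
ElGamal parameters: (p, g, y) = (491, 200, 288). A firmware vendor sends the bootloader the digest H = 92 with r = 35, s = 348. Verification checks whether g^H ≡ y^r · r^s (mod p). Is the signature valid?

invalid

Left side g^H mod p:
Squares mod 491: 200^1≡200, 200^2≡229, 200^4≡395, 200^8≡378, 200^16≡3, 200^32≡9, 200^64≡81
92 = 64 + 16 + 8 + 4, so 200^92 ≡ 81·3·378·395 ≡ 376 (mod 491)
Right side y^r · r^s mod p:
Squares mod 491: 288^1≡288, 288^2≡456, 288^4≡243, 288^8≡129, 288^16≡438, 288^32≡354
35 = 32 + 2 + 1, so 288^35 ≡ 354·456·288 ≡ 268 (mod 491)
Squares mod 491: 35^1≡35, 35^2≡243, 35^4≡129, 35^8≡438, 35^16≡354, 35^32≡111, 35^64≡46, 35^128≡152, 35^256≡27
348 = 256 + 64 + 16 + 8 + 4, so 35^348 ≡ 27·46·354·438·129 ≡ 395 (mod 491)
268·395 = 105860 ≡ 295 (mod 491)
376 ≠ 295, so verification fails.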